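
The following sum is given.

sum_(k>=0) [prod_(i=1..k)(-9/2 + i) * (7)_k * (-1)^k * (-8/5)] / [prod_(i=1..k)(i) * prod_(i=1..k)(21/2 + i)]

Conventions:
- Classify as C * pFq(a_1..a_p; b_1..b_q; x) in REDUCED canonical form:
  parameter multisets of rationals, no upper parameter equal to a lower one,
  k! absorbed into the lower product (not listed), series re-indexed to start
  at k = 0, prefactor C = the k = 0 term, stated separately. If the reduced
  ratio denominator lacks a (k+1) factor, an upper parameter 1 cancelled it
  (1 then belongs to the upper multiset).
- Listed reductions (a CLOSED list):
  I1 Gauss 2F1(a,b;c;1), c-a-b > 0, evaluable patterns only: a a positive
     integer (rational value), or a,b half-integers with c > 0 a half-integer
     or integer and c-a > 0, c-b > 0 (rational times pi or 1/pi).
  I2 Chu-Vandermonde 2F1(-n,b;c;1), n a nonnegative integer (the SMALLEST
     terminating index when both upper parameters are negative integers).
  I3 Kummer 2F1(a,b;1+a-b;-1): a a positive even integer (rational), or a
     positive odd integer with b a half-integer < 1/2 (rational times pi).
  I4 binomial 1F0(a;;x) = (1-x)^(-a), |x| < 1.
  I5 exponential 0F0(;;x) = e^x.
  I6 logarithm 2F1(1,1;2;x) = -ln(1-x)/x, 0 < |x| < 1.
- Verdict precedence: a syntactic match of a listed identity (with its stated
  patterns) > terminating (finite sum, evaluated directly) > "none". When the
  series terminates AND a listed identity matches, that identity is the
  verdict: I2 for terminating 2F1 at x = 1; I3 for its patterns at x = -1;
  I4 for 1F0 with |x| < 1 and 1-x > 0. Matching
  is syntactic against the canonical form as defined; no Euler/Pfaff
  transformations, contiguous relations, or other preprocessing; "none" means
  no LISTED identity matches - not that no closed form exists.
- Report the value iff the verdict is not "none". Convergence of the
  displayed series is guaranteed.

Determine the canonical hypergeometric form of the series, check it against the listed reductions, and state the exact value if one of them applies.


x = -1 here; the reduced form reads 2F1, upper {-7/2, 7}, lower {23/2}, C = -8/5. Verdict: Kummer's theorem (I3) matches (x = -1; c = 23/2 equals 1+a-b for upper {-7/2, 7}: listed pattern). Its exact value is (-2909907/1048576) * pi.

First insight: from the first term -8/5: the running product (prefactor -8/5) telescopes to a rising factorial.
Adjacent-term ratio: r(k) = (-1) * (k-7/2) (k+7) / [(k+23/2) (k+1)] - rational in k, leading ratio (-1); with t_0 = -8/5, classification follows.


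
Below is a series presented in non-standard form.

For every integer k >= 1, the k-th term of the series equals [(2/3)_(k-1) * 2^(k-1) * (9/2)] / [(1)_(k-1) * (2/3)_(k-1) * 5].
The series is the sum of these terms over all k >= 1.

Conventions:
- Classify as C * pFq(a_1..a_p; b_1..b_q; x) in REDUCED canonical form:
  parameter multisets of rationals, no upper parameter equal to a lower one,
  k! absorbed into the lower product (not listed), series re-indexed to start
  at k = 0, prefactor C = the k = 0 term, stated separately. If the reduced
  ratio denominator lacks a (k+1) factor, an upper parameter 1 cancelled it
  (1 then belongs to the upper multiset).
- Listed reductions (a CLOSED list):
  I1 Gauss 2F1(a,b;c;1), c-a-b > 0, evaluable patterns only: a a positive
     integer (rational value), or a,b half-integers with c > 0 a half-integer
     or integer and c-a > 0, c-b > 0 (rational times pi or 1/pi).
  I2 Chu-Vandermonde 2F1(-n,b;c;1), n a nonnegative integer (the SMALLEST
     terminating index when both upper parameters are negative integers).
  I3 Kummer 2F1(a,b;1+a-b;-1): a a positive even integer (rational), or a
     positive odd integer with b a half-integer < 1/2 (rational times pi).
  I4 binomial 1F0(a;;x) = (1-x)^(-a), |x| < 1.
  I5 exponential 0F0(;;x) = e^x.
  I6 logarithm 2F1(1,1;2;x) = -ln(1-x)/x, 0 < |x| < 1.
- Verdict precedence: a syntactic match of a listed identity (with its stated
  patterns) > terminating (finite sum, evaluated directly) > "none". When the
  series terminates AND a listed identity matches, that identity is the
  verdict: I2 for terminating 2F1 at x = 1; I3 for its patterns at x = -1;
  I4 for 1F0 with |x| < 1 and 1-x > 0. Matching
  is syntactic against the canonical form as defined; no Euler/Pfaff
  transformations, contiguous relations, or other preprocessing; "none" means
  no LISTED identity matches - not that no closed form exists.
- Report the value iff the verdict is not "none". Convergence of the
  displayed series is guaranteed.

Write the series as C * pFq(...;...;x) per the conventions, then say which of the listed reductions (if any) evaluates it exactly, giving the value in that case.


Prefactor 9/10, argument 2: 0F0 with upper {-} over lower {-}. Verdict (x = 2): the exponential series (I5) applies (the 0F0 exponential series at x = 2). Hence: (9/10) * e^(2).

Key step: with t_0 = 9/10, (1)_k (prefactor 9/10) is k! itself.
Consecutive-term ratio: r(k) = 2 * 1 / [(k+1)] - poly over poly, x = 2 from leading terms; C = 9/10 at k = 0.


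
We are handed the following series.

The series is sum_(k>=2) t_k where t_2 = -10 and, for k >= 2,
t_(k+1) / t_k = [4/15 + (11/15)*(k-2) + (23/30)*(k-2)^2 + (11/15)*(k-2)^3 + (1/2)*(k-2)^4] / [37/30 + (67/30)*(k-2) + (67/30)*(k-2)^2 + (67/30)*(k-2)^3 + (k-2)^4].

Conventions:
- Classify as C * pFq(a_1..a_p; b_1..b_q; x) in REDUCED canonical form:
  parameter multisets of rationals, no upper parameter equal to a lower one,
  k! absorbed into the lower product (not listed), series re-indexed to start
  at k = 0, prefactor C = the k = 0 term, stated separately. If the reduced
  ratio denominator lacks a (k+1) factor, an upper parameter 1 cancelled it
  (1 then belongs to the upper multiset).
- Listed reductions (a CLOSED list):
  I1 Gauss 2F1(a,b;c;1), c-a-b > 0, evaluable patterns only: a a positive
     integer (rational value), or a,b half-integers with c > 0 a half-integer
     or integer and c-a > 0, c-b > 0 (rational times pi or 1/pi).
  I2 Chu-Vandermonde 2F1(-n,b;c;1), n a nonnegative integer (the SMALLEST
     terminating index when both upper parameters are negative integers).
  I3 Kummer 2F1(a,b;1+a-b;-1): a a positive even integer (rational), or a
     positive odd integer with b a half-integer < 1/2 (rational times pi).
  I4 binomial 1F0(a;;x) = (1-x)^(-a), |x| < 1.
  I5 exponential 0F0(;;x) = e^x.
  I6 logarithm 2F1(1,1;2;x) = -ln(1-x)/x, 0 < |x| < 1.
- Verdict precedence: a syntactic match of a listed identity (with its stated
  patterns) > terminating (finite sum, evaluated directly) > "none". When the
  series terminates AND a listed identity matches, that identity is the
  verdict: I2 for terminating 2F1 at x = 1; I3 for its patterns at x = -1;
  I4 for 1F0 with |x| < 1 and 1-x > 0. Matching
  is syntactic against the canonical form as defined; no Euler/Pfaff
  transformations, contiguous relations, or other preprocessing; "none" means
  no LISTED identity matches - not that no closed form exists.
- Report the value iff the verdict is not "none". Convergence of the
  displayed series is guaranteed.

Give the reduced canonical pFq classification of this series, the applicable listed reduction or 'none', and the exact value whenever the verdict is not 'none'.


Classification (C = -10): 2F1 with upper {2/3, 4/5}, lower {37/30}, argument x = 1/2. Verdict: none (x = 1/2): each listed identity misses the multisets {2/3, 4/5} ; {37/30}.

Key step: x = (1/2) and cancel k^2 + 1 from the displayed ratio first; then C = -10, x = 1/2.
Adjacent-term ratio: r(k) = (1/2) * (k+2/3) (k+4/5) / [(k+37/30) (k+1)] - rational in k, leading ratio (1/2); with t_0 = -10, classification follows.


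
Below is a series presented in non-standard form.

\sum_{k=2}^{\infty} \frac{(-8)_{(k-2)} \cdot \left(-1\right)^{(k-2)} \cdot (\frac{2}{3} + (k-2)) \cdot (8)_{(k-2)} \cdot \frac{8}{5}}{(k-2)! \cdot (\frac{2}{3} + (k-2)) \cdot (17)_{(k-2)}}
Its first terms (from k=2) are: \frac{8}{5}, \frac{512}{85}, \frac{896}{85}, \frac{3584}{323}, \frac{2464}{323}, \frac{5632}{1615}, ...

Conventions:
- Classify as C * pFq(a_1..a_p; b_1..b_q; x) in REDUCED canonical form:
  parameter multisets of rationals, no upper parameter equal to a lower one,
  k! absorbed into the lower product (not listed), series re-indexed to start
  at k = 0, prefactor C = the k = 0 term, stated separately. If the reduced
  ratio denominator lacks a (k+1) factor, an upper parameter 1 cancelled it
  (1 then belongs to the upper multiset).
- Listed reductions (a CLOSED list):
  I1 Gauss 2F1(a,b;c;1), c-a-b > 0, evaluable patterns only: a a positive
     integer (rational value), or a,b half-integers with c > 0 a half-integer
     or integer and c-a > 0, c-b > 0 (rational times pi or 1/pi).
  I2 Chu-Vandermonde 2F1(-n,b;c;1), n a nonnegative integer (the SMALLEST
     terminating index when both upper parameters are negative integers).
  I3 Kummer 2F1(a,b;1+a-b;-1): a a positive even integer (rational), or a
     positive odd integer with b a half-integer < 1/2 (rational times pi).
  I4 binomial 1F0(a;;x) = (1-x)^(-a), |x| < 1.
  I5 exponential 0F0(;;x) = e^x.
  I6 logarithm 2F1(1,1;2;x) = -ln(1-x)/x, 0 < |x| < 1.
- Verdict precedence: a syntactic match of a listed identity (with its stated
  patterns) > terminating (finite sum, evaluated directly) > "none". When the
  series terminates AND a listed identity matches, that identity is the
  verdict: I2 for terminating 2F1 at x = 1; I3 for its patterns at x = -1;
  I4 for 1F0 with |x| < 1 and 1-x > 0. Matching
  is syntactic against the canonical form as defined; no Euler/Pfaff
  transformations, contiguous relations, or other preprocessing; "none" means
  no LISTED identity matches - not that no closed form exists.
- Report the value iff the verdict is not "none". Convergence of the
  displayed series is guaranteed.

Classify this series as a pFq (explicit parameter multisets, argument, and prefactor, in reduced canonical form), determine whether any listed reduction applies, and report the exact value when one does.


Canonical form: C = \frac{8}{5} times 2F1 with upper {-8, 8}, lower {17}, x = -1. Verdict: the Kummer evaluation I3 applies (x = -1; c = 17 equals 1+a-b for upper {-8, 8}: listed pattern). Sum: \frac{208}{5}.

Key observation: from the first term \frac{8}{5}: striking the common factor k + 2/3 reduces the term (prefactor 8/5).
Step ratio: r(k) = -1 * (k-8) (k+8) / [(k+17) (k+1)] ; factor over Q: parameters, x = -1, and C = \frac{8}{5}.


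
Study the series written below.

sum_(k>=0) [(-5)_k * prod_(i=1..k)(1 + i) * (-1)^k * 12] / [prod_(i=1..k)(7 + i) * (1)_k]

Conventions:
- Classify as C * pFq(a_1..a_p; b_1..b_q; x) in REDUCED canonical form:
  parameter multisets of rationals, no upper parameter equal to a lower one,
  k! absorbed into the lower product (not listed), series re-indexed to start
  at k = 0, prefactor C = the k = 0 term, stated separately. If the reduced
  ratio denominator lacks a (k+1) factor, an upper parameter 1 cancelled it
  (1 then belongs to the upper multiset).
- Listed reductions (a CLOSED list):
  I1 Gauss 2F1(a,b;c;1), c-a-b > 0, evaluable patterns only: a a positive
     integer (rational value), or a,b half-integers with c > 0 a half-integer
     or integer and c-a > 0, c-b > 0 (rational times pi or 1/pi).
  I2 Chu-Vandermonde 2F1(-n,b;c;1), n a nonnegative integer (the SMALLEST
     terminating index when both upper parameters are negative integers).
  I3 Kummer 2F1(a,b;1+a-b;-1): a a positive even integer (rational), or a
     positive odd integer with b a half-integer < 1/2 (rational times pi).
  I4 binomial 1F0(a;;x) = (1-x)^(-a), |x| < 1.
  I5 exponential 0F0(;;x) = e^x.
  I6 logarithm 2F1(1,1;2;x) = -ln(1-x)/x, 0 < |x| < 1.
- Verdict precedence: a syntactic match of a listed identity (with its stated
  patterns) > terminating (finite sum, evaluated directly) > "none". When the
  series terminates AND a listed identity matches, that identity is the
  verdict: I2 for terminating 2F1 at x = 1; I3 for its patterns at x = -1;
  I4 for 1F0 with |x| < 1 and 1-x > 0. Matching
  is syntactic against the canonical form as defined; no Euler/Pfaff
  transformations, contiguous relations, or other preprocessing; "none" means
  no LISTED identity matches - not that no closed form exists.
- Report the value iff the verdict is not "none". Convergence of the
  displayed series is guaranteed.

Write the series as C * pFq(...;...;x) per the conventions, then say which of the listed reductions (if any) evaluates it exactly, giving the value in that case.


Reduced: x = -1, 2F1, upper = {-5, 2}, lower = {8}, C = 12. Verdict: this is the Kummer evaluation I3 (x = -1; c = 8 equals 1+a-b for upper {-5, 2}: listed pattern). Hence: 42.

The tell: with t_0 = 12, the lower running product (C = 12) is a rising factorial.
Step ratio: r(k) = (-1) * (k-5) (k+2) / [(k+8) (k+1)] ; factor over Q: parameters, x = (-1), and C = 12.


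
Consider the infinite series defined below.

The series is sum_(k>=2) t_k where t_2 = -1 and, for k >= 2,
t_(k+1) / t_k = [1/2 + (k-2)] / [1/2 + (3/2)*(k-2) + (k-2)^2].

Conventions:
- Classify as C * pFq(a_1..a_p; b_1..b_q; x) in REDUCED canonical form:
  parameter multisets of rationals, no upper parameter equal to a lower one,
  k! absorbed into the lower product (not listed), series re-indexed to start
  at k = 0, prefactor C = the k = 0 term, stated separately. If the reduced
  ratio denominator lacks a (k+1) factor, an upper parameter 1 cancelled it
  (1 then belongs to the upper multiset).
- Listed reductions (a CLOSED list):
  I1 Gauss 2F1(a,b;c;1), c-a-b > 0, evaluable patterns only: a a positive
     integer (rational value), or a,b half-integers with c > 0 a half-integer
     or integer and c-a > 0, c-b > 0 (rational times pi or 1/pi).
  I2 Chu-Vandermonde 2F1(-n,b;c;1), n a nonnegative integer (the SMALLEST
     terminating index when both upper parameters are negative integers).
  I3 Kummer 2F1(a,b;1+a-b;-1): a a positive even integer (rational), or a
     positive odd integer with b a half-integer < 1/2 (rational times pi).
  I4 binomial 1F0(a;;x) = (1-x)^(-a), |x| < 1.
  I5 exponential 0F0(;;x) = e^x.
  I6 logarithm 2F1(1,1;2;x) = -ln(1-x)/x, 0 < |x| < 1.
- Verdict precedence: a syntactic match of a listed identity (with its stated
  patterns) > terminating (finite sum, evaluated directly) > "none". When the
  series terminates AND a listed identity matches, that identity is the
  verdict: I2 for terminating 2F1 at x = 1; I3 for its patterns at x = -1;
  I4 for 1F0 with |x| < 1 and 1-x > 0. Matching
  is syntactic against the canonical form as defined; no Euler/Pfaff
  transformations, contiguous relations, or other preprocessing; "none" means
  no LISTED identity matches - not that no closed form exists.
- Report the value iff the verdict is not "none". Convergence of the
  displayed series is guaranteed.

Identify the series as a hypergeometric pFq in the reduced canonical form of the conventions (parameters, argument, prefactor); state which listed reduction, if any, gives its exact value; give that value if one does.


Canonical form: C = -1 times 0F0 with upper {-}, lower {-}, x = 1. Verdict at x = 1: the exponential series (I5) matches (the 0F0 exponential series at x = 1). Its exact value is (-1) * e^(1).

Key step: t_0 = -1 here, and factor the ratio over Q (C = -1, x = 1): negated roots = parameters.
Term ratio: r(k) = 1 * 1 / [(k+1)] - rational in k, leading ratio 1; with t_0 = -1, classification follows.


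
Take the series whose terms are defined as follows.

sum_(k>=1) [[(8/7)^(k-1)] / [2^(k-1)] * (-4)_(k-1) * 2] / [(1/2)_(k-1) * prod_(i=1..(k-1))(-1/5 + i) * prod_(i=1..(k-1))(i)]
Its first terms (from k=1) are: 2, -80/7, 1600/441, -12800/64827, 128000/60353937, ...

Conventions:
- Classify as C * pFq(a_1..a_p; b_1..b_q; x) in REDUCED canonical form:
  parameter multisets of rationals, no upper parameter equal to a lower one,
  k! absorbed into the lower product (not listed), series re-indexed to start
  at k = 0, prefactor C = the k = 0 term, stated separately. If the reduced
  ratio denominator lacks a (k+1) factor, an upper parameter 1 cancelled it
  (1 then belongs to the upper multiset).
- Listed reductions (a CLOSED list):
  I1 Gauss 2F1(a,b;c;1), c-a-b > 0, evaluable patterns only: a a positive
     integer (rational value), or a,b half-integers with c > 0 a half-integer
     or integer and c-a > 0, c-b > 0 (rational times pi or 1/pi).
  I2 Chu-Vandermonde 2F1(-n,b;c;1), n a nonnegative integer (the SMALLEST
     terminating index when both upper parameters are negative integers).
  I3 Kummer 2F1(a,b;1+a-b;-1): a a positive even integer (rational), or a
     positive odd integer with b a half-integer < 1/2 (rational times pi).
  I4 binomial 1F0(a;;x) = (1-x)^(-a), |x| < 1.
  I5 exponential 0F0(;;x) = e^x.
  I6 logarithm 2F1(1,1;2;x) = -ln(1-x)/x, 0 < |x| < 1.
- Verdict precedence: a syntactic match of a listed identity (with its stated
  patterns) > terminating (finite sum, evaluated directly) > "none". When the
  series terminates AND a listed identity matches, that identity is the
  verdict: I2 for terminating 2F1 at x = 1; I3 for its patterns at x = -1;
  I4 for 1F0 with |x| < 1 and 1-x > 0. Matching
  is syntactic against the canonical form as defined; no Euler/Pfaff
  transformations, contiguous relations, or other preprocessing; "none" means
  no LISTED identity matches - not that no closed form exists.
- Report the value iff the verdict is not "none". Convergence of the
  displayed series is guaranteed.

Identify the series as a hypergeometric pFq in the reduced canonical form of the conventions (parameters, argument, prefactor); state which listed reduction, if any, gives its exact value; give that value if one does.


Key observation: t_0 being 2, the lower running product (C = 2) is a rising factorial.
Ratio: r(k) = (4/7) * (k-4) / [(k+1/2) (k+4/5) (k+1)] ; factor over Q: parameters, x = (4/7), and C = 2.

The series (x = 4/7) is 1F2: upper {-4}, lower {1/2, 4/5}, prefactor 2. Verdict: terminating - upper parameter -4 makes this a finite sum (last index 4), evaluated exactly. Value: -120623002/20117979.


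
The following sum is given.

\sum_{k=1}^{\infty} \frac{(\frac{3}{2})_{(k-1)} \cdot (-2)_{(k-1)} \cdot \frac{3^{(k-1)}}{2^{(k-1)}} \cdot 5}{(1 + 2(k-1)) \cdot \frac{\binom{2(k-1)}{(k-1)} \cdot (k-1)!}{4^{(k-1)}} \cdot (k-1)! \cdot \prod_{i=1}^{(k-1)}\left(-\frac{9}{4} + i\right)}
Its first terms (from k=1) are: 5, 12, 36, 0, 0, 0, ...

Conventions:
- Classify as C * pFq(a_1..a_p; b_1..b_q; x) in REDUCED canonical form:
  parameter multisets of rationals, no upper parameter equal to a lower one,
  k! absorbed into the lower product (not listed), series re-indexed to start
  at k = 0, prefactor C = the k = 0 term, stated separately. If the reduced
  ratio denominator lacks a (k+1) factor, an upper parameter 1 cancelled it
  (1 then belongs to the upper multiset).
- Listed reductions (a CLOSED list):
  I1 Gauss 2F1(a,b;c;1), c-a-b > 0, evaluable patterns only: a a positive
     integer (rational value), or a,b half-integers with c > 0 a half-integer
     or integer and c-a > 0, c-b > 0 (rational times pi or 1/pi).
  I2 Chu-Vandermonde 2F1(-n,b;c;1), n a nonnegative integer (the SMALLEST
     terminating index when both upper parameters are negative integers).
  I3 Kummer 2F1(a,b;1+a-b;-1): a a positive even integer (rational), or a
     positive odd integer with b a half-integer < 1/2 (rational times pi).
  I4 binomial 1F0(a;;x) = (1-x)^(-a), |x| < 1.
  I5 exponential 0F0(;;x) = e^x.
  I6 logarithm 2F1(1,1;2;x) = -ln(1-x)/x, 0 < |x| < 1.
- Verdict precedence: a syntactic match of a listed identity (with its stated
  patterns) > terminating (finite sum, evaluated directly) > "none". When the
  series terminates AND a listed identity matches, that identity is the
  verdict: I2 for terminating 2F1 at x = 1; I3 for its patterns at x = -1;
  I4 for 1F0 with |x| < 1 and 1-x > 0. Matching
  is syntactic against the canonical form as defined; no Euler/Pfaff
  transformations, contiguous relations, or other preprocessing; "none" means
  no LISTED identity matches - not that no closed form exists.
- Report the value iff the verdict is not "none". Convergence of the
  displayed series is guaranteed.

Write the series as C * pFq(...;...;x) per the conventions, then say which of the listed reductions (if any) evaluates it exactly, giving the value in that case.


With C = 5: the canonical form is 1F1(-2; -\frac{5}{4}; \frac{3}{2}). Verdict: terminating - upper -2 stops the sum at k = 2; the 3 terms are added exactly. Its exact value is 53.

First insight: x = \frac{3}{2} and the parameter 3/2 appears in both the upper and lower lists and cancels.
Adjacent-term ratio: r(k) = \frac{3}{2} * (k-2) / [(k-\frac{5}{4}) (k+1)] - poly over poly, x = \frac{3}{2} from leading terms; C = 5 at k = 0.


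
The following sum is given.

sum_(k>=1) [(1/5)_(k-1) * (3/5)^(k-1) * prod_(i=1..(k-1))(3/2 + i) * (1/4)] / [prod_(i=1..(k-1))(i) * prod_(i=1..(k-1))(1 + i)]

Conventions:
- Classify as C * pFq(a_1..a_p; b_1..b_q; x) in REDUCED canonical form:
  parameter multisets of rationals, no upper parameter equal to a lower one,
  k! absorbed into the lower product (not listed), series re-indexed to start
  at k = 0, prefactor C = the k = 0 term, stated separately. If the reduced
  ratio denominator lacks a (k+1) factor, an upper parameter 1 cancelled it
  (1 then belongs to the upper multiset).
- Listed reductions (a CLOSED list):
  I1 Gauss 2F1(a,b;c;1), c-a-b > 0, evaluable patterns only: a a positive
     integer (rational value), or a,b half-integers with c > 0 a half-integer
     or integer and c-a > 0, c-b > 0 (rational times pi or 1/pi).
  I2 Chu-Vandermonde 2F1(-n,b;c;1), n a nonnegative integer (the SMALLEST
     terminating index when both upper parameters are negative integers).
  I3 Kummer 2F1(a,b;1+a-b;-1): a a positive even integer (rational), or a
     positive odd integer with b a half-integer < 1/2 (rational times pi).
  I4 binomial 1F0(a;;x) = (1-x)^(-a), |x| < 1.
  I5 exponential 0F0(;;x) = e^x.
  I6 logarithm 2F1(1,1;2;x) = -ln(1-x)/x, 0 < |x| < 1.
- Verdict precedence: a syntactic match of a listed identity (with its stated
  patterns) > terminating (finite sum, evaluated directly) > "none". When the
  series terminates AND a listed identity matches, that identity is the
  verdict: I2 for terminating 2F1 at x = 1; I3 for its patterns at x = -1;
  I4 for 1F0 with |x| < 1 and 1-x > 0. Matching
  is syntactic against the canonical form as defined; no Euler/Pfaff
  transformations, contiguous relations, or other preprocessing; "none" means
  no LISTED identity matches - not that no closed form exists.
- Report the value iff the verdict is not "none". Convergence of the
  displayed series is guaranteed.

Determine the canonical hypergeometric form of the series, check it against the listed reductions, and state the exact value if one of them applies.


Prefactor 1/4, argument 3/5: 2F1 with upper {1/5, 5/2} over lower {2}. Verdict: none - at argument 3/5 the multisets {1/5, 5/2} ; {2} match no listed identity.

Structural cue: from the first term 1/4: the running product (C = 1/4) telescopes to a rising factorial.
Step ratio: r(k) = (3/5) * (k+1/5) (k+5/2) / [(k+2) (k+1)] - rational; roots negated = parameters, x = (3/5), C = 1/4.


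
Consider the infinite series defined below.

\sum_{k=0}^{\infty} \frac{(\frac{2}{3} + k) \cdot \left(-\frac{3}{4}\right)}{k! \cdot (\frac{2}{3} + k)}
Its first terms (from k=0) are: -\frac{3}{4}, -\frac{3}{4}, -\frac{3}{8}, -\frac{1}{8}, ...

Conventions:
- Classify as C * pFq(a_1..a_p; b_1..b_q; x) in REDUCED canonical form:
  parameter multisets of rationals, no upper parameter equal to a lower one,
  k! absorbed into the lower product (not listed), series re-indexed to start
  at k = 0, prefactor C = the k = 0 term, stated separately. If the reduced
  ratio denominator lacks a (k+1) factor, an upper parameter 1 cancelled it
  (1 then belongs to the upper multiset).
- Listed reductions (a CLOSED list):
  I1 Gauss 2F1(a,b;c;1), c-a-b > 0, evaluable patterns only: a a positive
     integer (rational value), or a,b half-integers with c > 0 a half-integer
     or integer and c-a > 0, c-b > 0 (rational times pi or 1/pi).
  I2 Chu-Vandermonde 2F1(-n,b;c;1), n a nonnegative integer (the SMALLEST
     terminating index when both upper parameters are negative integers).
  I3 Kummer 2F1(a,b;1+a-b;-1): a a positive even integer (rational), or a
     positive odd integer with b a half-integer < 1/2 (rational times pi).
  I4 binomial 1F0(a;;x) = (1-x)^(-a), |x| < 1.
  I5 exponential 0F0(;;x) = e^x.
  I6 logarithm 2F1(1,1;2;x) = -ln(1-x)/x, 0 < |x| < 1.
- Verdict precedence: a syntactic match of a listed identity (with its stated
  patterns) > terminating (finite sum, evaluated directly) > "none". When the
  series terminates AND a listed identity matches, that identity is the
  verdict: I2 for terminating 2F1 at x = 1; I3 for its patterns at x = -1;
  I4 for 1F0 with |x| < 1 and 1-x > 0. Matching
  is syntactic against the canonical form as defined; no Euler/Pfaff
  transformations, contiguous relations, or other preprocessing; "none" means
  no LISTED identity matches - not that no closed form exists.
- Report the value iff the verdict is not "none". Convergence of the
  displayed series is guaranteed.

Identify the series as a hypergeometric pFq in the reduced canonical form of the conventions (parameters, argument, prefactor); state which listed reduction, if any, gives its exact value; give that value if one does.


Reduced: x = 1, 0F0, upper = {-}, lower = {-}, C = -\frac{3}{4}. Verdict: the I5 exponential reduction fires (the 0F0 exponential series at x = 1). Exact value: \left(-\frac{3}{4}\right) \cdot e^{1}.

First insight: with t_0 = -\frac{3}{4}, the factor k + 2/3 cancels (top and bottom), leaving prefactor -3/4.
Consecutive-term ratio: r(k) = 1 * 1 / [(k+1)] - rational in k. x = 1; t_0 = -\frac{3}{4}; negate the roots.


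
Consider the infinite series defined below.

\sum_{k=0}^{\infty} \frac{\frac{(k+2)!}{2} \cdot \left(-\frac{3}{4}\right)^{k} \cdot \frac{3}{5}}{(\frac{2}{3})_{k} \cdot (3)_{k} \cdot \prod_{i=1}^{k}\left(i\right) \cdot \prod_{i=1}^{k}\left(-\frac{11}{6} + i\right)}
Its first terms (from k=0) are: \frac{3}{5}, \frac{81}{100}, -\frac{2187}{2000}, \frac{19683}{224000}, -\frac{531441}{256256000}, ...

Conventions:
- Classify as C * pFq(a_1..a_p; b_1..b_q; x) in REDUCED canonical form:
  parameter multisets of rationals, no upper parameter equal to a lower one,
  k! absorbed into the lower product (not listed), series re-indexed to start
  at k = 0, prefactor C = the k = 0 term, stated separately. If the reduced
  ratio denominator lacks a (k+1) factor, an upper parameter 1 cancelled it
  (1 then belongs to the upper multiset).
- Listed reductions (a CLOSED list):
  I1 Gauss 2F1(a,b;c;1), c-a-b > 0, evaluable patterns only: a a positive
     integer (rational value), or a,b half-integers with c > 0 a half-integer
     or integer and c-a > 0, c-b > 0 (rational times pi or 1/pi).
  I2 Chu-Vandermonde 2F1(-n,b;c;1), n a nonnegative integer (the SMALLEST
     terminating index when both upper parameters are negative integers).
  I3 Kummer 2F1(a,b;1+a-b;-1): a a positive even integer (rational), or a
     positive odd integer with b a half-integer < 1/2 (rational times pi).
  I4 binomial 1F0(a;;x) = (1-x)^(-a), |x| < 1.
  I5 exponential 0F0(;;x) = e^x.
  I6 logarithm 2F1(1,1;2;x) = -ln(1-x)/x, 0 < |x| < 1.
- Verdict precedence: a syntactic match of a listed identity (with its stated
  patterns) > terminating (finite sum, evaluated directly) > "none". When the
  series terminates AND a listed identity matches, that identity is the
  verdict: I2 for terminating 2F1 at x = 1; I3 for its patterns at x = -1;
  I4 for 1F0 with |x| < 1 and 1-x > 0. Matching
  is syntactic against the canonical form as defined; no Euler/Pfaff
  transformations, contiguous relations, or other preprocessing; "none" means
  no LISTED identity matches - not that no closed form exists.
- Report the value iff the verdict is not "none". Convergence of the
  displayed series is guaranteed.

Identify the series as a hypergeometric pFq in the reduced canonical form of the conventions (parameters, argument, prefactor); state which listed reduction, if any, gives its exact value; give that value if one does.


x = -\frac{3}{4} here; the reduced form reads 0F2, upper {-}, lower {-\frac{5}{6}, \frac{2}{3}}, C = \frac{3}{5}. Verdict: none. A 0F2 with upper {-} fits none of I1-I6 at x = -\frac{3}{4}; the sum runs forever.

The tell: with t_0 = \frac{3}{5}, the product of the first k integers (prefactor 3/5) is k!.
Ratio: r(k) = -\frac{3}{4} * 1 / [(k-\frac{5}{6}) (k+\frac{2}{3}) (k+1)] - rational in k, leading ratio -\frac{3}{4}; with t_0 = \frac{3}{5}, classification follows.


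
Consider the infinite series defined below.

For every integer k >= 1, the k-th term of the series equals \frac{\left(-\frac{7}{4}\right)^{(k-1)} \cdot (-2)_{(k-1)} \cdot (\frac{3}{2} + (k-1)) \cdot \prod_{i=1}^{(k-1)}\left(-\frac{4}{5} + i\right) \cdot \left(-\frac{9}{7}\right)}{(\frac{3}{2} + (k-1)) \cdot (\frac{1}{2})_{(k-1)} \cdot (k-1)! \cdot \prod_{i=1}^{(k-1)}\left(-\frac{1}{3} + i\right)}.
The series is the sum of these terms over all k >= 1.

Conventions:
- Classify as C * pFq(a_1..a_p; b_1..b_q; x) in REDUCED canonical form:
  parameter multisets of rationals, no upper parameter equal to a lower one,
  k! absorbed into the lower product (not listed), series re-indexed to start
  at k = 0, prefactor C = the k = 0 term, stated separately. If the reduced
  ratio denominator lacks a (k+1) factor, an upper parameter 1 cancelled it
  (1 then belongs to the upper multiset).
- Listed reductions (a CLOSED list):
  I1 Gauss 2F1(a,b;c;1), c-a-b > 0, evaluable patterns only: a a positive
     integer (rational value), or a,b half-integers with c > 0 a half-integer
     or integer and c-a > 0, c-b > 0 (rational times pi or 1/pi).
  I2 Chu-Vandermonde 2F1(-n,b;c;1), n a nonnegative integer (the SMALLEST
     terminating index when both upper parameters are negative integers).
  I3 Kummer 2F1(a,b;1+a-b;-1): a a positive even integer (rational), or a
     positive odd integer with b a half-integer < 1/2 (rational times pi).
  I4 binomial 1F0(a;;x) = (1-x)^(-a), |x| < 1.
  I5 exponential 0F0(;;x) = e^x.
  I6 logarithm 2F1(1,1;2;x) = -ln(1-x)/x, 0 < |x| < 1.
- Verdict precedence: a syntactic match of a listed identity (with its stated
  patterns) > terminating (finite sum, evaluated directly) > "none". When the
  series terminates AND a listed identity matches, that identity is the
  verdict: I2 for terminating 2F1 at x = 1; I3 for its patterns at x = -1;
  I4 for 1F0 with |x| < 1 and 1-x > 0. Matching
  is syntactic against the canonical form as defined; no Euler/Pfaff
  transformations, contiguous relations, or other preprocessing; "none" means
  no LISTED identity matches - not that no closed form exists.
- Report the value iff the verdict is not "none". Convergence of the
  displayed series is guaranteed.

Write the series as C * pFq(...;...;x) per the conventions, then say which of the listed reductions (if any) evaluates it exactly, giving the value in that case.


At argument -\frac{7}{4}: a 2F2 with upper {-2, \frac{1}{5}}, lower {\frac{1}{2}, \frac{2}{3}}, scaled by C = -\frac{9}{7}. Verdict: terminating - the sum ends at index 2 because -2 is a negative integer; exact evaluation follows. Sum: -\frac{17919}{3500}.

First insight: with t_0 = -\frac{9}{7}, the lower running product (C = -9/7, x = -7/4) is a rising factorial.
Ratio: r(k) = -\frac{7}{4} * (k-2) (k+\frac{1}{5}) / [(k+\frac{1}{2}) (k+\frac{2}{3}) (k+1)] - rational in k, leading ratio -\frac{7}{4}; with t_0 = -\frac{9}{7}, classification follows.


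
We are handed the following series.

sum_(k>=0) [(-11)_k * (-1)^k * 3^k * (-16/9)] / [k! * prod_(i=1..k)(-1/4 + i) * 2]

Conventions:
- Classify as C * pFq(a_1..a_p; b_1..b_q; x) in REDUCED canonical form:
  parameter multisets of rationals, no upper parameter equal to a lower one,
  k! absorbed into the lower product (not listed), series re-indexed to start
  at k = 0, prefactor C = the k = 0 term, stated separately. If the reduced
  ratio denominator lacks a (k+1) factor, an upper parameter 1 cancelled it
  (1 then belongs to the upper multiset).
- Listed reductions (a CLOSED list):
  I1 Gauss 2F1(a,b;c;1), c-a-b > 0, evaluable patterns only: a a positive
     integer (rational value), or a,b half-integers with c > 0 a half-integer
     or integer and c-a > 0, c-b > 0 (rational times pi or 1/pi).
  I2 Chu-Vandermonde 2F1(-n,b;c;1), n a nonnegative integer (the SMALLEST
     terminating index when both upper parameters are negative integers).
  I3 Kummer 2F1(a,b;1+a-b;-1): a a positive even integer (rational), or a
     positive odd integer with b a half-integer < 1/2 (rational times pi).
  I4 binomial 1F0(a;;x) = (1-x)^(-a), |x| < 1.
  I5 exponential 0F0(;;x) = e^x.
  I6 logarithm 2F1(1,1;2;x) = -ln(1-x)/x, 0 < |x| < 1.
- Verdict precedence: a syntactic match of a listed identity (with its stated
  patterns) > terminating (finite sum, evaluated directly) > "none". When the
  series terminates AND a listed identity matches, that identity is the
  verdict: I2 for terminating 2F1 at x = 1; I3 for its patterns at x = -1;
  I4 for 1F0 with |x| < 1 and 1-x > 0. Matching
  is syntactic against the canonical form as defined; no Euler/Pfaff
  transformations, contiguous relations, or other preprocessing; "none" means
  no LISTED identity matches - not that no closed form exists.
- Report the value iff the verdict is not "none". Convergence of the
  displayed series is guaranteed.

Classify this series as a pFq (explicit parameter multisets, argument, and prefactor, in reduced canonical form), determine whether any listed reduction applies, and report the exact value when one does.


At argument -3: a 1F1 with upper {-11}, lower {3/4}, scaled by C = -8/9. Verdict: terminating - the sum ends at index 11 because -11 is a negative integer; exact evaluation follows. Exact value: -361397782481128/61225869705.

First insight: from the first term -8/9: the lower running product (prefactor -8/9) is a rising factorial.
Consecutive-term ratio: r(k) = (-3) * (k-11) / [(k+3/4) (k+1)] ; factor over Q: parameters, x = (-3), and C = -8/9.


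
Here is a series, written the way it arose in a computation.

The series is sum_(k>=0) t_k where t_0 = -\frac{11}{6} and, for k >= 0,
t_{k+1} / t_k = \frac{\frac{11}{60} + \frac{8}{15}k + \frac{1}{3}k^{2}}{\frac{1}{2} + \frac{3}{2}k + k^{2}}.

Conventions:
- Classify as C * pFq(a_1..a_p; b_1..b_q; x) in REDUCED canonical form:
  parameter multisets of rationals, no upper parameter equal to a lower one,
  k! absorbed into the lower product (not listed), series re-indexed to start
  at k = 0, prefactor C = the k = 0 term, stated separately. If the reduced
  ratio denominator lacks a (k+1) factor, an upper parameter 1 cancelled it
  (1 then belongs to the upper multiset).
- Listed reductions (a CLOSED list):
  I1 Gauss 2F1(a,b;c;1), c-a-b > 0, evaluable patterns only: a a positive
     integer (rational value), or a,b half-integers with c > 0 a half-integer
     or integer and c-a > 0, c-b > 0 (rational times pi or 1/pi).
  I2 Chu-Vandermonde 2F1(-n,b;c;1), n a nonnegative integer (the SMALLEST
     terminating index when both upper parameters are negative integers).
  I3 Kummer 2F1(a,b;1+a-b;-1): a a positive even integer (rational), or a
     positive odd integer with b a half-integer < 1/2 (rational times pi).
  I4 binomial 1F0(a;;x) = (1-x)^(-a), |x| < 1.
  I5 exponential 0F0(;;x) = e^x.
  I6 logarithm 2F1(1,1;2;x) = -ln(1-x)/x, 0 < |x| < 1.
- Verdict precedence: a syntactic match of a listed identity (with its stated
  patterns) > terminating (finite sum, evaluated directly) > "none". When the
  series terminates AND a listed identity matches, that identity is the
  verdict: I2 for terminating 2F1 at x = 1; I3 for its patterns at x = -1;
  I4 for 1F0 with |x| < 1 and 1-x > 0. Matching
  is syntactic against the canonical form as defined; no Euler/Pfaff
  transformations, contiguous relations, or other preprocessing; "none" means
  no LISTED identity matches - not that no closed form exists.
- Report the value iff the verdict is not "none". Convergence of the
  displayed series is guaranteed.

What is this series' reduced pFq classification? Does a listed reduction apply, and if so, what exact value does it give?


At argument \frac{1}{3}: a 1F0 with upper {\frac{11}{10}}, lower {-}, scaled by C = -\frac{11}{6}. Verdict at x = \frac{1}{3}: binomial (I4) matches (the 1F0 binomial series: exponent -11/10, x = \frac{1}{3}). Hence: \left(-\frac{11}{6}\right) \cdot \left(\frac{2}{3}\right)^{-\frac{11}{10}}.

The tell: from the first term -\frac{11}{6}: roots of the ratio polynomials (C = -11/6) are the negated parameters.
Consecutive-term ratio: r(k) = \frac{1}{3} * (k+\frac{11}{10}) / [(k+1)] - rational in k, leading ratio \frac{1}{3}; with t_0 = -\frac{11}{6}, classification follows.


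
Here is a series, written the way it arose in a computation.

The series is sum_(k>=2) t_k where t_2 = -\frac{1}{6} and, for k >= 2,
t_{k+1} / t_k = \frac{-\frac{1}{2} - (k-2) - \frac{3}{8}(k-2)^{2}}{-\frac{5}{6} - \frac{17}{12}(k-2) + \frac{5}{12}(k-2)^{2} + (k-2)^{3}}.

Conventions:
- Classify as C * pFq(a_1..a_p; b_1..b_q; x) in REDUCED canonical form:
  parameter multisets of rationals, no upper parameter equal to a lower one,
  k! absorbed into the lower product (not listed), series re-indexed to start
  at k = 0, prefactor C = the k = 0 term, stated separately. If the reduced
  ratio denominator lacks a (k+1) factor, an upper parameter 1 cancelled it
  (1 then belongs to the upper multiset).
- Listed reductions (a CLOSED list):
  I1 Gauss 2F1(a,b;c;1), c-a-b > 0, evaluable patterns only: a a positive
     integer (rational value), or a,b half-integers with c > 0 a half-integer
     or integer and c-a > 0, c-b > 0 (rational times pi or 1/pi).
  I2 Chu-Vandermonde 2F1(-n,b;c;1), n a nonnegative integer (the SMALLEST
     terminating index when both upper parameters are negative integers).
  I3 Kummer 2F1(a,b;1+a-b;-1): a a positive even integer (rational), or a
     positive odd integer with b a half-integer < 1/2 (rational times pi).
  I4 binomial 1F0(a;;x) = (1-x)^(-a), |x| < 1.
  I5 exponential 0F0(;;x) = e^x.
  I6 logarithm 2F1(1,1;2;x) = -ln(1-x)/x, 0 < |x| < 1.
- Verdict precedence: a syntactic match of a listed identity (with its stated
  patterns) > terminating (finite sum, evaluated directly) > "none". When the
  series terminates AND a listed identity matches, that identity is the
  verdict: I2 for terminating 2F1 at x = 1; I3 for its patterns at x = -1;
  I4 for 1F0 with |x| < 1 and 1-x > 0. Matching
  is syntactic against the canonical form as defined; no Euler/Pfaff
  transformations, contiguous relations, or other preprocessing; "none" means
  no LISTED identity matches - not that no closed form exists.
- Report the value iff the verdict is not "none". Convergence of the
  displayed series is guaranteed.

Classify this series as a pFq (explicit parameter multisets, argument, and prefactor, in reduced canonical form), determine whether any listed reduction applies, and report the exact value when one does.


Reduced: x = -\frac{3}{8}, 1F1, upper = {2}, lower = {-\frac{5}{4}}, C = -\frac{1}{6}. Verdict: none - this 1F1 at x = -\frac{3}{8} matches no listed pattern, and upper {2} holds no stopper.

Key step: from the first term -\frac{1}{6}: the ratio is unreduced: k + 2/3 divides both sides (C = -1/6, x = -3/8).
Term ratio: r(k) = -\frac{3}{8} * (k+2) / [(k-\frac{5}{4}) (k+1)] ; factor over Q: parameters, x = -\frac{3}{8}, and C = -\frac{1}{6}.


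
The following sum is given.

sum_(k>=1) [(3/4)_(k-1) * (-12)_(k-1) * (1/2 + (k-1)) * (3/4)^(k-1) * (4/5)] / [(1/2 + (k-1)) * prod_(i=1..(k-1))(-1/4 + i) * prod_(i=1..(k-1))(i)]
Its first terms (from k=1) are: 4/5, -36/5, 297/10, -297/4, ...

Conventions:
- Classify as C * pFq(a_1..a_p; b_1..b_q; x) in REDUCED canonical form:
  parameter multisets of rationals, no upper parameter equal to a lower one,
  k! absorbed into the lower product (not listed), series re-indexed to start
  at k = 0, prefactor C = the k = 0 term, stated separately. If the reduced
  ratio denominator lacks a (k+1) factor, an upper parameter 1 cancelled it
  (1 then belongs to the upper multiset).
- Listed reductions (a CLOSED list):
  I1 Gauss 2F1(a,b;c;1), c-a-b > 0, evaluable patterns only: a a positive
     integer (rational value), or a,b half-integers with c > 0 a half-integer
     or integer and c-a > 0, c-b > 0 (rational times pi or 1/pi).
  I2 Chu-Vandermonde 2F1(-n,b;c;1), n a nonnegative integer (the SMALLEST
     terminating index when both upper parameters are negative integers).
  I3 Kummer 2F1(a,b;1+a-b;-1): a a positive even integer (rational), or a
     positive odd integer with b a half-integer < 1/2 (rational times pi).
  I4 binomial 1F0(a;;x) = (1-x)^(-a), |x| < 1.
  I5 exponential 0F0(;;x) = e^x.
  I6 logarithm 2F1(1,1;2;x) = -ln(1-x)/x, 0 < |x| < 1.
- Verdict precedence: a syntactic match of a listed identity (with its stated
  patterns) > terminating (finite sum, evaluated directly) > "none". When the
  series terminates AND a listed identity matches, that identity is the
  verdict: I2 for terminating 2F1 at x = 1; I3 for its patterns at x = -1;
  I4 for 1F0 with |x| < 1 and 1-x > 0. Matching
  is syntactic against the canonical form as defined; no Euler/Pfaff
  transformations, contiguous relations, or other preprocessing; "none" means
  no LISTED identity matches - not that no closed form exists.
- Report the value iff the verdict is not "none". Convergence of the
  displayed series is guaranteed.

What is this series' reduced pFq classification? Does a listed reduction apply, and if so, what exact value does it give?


Canonical form: C = 4/5 times 1F0 with upper {-12}, lower {-}, x = 3/4. Verdict (x = 3/4): binomial (I4) applies (the 1F0 binomial series: exponent 12, x = 3/4). Value: 1/20971520.

First insight: from the first term 4/5: the factor k + 1/2 cancels (top and bottom), leaving prefactor 4/5.
Adjacent-term ratio: r(k) = (3/4) * (k-12) / [(k+1)] - poly over poly, x = (3/4) from leading terms; C = 4/5 at k = 0.
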